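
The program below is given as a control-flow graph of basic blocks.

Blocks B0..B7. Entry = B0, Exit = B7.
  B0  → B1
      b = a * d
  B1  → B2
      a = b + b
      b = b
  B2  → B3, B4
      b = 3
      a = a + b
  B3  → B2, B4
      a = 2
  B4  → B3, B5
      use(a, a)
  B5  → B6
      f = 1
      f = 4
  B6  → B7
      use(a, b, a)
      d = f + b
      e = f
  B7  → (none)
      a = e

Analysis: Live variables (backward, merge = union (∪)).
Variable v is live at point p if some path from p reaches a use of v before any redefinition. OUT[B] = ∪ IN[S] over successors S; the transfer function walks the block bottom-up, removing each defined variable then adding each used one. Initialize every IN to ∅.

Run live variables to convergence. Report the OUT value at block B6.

Fixpoint table:
  B0: | IN={a, d} | OUT={b}
  B1: | IN={b} | OUT={a}
  B2: | IN={a} | OUT={a, b}
  B3: | IN={b} | OUT={a, b}
  B4: | IN={a, b} | OUT={a, b}
  B5: | IN={a, b} | OUT={a, b, f}
  B6: | IN={a, b, f} | OUT={e}
  B7: | IN={e} | OUT={}

Merge at B6: OUT[B6] = IN[B7] = {e}

Answer: {e}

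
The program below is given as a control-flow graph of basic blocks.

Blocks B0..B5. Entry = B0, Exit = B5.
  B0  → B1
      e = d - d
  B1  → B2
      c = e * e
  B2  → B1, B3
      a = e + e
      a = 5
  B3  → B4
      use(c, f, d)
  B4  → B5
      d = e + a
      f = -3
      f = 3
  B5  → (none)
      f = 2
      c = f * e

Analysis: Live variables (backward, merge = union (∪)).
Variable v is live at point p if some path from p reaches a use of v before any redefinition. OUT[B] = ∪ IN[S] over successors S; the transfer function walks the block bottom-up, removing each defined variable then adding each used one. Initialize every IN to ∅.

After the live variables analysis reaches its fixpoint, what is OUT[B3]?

Answer: {a, e}

Working:
Converged values:
  B0:  IN={d, f}  OUT={d, e, f}
  B1:  IN={d, e, f}  OUT={c, d, e, f}
  B2:  IN={c, d, e, f}  OUT={a, c, d, e, f}
  B3:  IN={a, c, d, e, f}  OUT={a, e}
  B4:  IN={a, e}  OUT={e}
  B5:  IN={e}  OUT={}

Merge at B3: OUT[B3] = IN[B4] = {a, e}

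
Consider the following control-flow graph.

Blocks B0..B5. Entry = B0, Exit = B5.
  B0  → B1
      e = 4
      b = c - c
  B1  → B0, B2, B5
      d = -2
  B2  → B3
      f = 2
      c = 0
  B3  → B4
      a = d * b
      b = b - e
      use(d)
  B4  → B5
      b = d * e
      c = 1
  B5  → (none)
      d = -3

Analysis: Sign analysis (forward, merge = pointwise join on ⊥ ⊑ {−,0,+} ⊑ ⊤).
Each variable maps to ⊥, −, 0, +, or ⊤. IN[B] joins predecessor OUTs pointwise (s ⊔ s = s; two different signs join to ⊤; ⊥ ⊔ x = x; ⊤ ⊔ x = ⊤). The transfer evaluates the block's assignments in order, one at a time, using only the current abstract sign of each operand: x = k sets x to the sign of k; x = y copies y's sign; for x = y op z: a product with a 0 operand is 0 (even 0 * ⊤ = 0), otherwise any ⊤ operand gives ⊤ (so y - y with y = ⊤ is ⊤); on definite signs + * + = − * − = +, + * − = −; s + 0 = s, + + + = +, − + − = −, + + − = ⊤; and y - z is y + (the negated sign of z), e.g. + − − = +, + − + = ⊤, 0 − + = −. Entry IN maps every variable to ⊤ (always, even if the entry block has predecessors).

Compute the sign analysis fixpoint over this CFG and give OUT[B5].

Converged values:
  B0: | IN=(all ⊤) | OUT={e:+; rest ⊤}
  B1: | IN={e:+; rest ⊤} | OUT={d:-, e:+; rest ⊤}
  B2: | IN={d:-, e:+; rest ⊤} | OUT={c:0, d:-, e:+, f:+; rest ⊤}
  B3: | IN={c:0, d:-, e:+, f:+; rest ⊤} | OUT={c:0, d:-, e:+, f:+; rest ⊤}
  B4: | IN={c:0, d:-, e:+, f:+; rest ⊤} | OUT={b:-, c:+, d:-, e:+, f:+; rest ⊤}
  B5: | IN={d:-, e:+; rest ⊤} | OUT={d:-, e:+; rest ⊤}

Merge at B5: IN[B5] = OUT[B1] ⊔ OUT[B4] = {a: ⊤, b: ⊤, c: ⊤, d: -, e: +, f: ⊤}
Applying B5's transfer function to that IN value gives OUT[B5] (row B5 above).

Answer: {a: ⊤, b: ⊤, c: ⊤, d: -, e: +, f: ⊤}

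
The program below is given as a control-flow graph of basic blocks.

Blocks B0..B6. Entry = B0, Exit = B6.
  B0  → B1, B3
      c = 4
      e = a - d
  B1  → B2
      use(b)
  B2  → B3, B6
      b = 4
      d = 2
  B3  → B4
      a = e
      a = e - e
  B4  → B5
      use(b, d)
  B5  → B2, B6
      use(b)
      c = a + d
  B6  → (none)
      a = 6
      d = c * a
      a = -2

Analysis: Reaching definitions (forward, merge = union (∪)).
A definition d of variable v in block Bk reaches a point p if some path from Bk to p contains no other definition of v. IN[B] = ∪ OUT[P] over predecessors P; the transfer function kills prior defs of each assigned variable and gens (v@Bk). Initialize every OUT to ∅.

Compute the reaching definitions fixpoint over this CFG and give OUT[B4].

Answer: {a@B3, b@B2, c@B0, c@B5, d@B2, e@B0}

Trace:
Fixpoint table:
  B0:   IN={}   OUT={c@B0, e@B0}
  B1:   IN={c@B0, e@B0}   OUT={c@B0, e@B0}
  B2:   IN={a@B3, b@B2, c@B0, c@B5, d@B2, e@B0}   OUT={a@B3, b@B2, c@B0, c@B5, d@B2, e@B0}
  B3:   IN={a@B3, b@B2, c@B0, c@B5, d@B2, e@B0}   OUT={a@B3, b@B2, c@B0, c@B5, d@B2, e@B0}
  B4:   IN={a@B3, b@B2, c@B0, c@B5, d@B2, e@B0}   OUT={a@B3, b@B2, c@B0, c@B5, d@B2, e@B0}
  B5:   IN={a@B3, b@B2, c@B0, c@B5, d@B2, e@B0}   OUT={a@B3, b@B2, c@B5, d@B2, e@B0}
  B6:   IN={a@B3, b@B2, c@B0, c@B5, d@B2, e@B0}   OUT={a@B6, b@B2, c@B0, c@B5, d@B6, e@B0}

Merge at B4: IN[B4] = OUT[B3] = {a@B3, b@B2, c@B0, c@B5, d@B2, e@B0}
Applying B4's transfer function to that IN value gives OUT[B4] (row B4 above).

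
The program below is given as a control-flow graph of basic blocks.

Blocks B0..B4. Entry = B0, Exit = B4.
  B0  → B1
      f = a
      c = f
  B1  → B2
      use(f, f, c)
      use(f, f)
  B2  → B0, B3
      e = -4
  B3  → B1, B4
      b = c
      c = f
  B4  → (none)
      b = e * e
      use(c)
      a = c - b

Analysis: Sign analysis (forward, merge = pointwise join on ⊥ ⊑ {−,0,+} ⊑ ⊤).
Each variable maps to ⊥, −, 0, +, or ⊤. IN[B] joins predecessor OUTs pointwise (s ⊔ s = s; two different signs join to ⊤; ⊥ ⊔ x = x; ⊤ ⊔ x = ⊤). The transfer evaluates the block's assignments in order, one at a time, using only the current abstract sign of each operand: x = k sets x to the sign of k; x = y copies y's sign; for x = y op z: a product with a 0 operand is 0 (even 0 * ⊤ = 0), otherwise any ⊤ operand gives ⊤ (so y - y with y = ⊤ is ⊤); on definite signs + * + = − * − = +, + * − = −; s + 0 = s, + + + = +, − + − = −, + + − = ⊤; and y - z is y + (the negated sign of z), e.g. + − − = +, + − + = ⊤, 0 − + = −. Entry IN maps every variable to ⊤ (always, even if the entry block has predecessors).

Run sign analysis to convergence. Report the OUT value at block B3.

Per-block solution:
  B0:  IN=(all ⊤)  OUT=(all ⊤)
  B1:  IN=(all ⊤)  OUT=(all ⊤)
  B2:  IN=(all ⊤)  OUT={e:-; rest ⊤}
  B3:  IN={e:-; rest ⊤}  OUT={e:-; rest ⊤}
  B4:  IN={e:-; rest ⊤}  OUT={b:+, e:-; rest ⊤}

Merge at B3: IN[B3] = OUT[B2] = {a: ⊤, b: ⊤, c: ⊤, d: ⊤, e: -, f: ⊤}
Applying B3's transfer function to that IN value gives OUT[B3] (row B3 above).

Answer: {a: ⊤, b: ⊤, c: ⊤, d: ⊤, e: -, f: ⊤}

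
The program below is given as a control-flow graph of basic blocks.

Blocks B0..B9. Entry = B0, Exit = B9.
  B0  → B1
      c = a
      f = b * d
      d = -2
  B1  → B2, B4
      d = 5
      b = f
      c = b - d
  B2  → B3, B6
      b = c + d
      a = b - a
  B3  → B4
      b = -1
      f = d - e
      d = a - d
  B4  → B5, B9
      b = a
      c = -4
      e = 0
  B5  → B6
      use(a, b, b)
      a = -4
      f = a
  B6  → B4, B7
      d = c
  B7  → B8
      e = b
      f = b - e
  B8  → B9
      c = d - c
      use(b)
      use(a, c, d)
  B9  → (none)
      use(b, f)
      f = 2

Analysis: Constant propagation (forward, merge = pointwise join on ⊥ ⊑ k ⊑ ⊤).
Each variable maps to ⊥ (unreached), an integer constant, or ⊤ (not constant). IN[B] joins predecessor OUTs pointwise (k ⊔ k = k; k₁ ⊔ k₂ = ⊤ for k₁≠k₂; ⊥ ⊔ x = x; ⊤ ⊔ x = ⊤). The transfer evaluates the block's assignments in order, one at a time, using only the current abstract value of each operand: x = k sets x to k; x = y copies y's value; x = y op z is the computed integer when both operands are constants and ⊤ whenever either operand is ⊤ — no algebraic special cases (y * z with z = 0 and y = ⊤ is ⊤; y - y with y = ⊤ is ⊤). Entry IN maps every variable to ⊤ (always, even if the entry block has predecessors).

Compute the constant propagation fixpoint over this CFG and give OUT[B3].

Per-block solution:
  B0: | IN=(all ⊤) | OUT={d:-2; rest ⊤}
  B1: | IN={d:-2; rest ⊤} | OUT={d:5; rest ⊤}
  B2: | IN={d:5; rest ⊤} | OUT={d:5; rest ⊤}
  B3: | IN={d:5; rest ⊤} | OUT={b:-1; rest ⊤}
  B4: | IN=(all ⊤) | OUT={c:-4, e:0; rest ⊤}
  B5: | IN={c:-4, e:0; rest ⊤} | OUT={a:-4, c:-4, e:0, f:-4; rest ⊤}
  B6: | IN=(all ⊤) | OUT=(all ⊤)
  B7: | IN=(all ⊤) | OUT=(all ⊤)
  B8: | IN=(all ⊤) | OUT=(all ⊤)
  B9: | IN=(all ⊤) | OUT={f:2; rest ⊤}

Merge at B3: IN[B3] = OUT[B2] = {a: ⊤, b: ⊤, c: ⊤, d: 5, e: ⊤, f: ⊤}
Applying B3's transfer function to that IN value gives OUT[B3] (row B3 above).

Answer: {a: ⊤, b: -1, c: ⊤, d: ⊤, e: ⊤, f: ⊤}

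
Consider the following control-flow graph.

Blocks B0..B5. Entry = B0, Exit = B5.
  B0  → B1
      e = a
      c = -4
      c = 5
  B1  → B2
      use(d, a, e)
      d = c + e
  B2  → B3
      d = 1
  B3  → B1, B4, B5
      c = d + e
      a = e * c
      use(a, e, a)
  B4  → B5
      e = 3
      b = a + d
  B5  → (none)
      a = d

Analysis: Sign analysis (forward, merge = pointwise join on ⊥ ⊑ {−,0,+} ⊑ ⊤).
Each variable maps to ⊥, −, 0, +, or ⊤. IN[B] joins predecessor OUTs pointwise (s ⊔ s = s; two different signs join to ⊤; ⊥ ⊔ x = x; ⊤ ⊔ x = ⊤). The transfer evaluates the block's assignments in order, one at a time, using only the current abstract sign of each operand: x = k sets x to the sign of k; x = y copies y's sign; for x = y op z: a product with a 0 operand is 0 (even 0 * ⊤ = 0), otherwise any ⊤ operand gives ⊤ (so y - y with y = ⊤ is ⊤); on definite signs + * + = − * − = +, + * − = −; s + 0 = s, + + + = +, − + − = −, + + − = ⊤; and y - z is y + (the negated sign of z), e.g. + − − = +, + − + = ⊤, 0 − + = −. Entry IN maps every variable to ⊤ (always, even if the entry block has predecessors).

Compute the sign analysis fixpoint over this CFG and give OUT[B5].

Answer: {a: +, b: ⊤, c: ⊤, d: +, e: ⊤, f: ⊤}

Trace:
Converged values:
  B0:   IN=(all ⊤)   OUT={c:+; rest ⊤}
  B1:   IN=(all ⊤)   OUT=(all ⊤)
  B2:   IN=(all ⊤)   OUT={d:+; rest ⊤}
  B3:   IN={d:+; rest ⊤}   OUT={d:+; rest ⊤}
  B4:   IN={d:+; rest ⊤}   OUT={d:+, e:+; rest ⊤}
  B5:   IN={d:+; rest ⊤}   OUT={a:+, d:+; rest ⊤}

Merge at B5: IN[B5] = OUT[B3] ⊔ OUT[B4] = {a: ⊤, b: ⊤, c: ⊤, d: +, e: ⊤, f: ⊤}
Applying B5's transfer function to that IN value gives OUT[B5] (row B5 above).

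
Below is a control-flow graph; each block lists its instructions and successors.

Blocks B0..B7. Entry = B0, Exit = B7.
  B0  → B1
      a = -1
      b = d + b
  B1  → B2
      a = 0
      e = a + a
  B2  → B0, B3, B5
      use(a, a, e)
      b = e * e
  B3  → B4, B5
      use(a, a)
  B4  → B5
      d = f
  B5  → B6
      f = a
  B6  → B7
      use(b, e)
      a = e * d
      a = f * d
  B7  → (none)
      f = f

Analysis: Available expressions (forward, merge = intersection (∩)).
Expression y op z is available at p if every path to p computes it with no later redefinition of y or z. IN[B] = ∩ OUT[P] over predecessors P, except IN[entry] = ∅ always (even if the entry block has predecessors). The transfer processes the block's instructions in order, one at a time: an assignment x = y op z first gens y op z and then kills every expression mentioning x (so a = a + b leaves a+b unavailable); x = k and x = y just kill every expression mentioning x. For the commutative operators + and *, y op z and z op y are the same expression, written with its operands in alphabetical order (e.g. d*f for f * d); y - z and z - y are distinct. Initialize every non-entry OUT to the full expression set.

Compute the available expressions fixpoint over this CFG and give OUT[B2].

Per-block solution:
  B0: | IN={} | OUT={}
  B1: | IN={} | OUT={a+a}
  B2: | IN={a+a} | OUT={a+a, e*e}
  B3: | IN={a+a, e*e} | OUT={a+a, e*e}
  B4: | IN={a+a, e*e} | OUT={a+a, e*e}
  B5: | IN={a+a, e*e} | OUT={a+a, e*e}
  B6: | IN={a+a, e*e} | OUT={d*e, d*f, e*e}
  B7: | IN={d*e, d*f, e*e} | OUT={d*e, e*e}

Merge at B2: IN[B2] = OUT[B1] = {a+a}
Applying B2's transfer function to that IN value gives OUT[B2] (row B2 above).

Answer: {a+a, e*e}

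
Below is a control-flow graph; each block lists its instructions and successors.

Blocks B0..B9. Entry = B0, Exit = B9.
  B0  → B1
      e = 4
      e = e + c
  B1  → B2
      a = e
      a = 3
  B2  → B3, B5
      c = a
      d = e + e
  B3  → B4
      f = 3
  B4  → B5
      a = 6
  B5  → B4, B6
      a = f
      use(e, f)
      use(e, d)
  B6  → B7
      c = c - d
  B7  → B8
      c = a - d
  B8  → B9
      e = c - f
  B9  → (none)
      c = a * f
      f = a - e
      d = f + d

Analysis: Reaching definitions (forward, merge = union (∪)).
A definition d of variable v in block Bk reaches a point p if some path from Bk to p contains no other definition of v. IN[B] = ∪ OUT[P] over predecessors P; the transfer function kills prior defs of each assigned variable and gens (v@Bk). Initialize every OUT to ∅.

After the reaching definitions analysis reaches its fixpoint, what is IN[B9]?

Fixpoint table:
  B0: | IN={} | OUT={e@B0}
  B1: | IN={e@B0} | OUT={a@B1, e@B0}
  B2: | IN={a@B1, e@B0} | OUT={a@B1, c@B2, d@B2, e@B0}
  B3: | IN={a@B1, c@B2, d@B2, e@B0} | OUT={a@B1, c@B2, d@B2, e@B0, f@B3}
  B4: | IN={a@B1, a@B5, c@B2, d@B2, e@B0, f@B3} | OUT={a@B4, c@B2, d@B2, e@B0, f@B3}
  B5: | IN={a@B1, a@B4, c@B2, d@B2, e@B0, f@B3} | OUT={a@B5, c@B2, d@B2, e@B0, f@B3}
  B6: | IN={a@B5, c@B2, d@B2, e@B0, f@B3} | OUT={a@B5, c@B6, d@B2, e@B0, f@B3}
  B7: | IN={a@B5, c@B6, d@B2, e@B0, f@B3} | OUT={a@B5, c@B7, d@B2, e@B0, f@B3}
  B8: | IN={a@B5, c@B7, d@B2, e@B0, f@B3} | OUT={a@B5, c@B7, d@B2, e@B8, f@B3}
  B9: | IN={a@B5, c@B7, d@B2, e@B8, f@B3} | OUT={a@B5, c@B9, d@B9, e@B8, f@B9}

Merge at B9: IN[B9] = OUT[B8] = {a@B5, c@B7, d@B2, e@B8, f@B3}

Answer: {a@B5, c@B7, d@B2, e@B8, f@B3}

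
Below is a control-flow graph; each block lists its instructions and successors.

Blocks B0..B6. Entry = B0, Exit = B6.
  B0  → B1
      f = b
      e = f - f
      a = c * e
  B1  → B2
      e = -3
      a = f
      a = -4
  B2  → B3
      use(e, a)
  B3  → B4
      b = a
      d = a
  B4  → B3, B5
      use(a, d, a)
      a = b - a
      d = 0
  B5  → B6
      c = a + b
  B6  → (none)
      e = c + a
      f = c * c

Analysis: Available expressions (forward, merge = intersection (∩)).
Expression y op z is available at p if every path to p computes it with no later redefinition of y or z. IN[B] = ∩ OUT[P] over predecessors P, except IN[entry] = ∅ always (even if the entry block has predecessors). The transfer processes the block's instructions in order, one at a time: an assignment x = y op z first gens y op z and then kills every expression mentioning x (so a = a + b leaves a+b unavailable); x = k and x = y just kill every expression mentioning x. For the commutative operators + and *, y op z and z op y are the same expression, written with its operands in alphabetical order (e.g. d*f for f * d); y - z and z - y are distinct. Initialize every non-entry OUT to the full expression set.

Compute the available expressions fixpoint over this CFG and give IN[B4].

Answer: {f-f}

Trace:
Fixpoint table:
  B0: | IN={} | OUT={c*e, f-f}
  B1: | IN={c*e, f-f} | OUT={f-f}
  B2: | IN={f-f} | OUT={f-f}
  B3: | IN={f-f} | OUT={f-f}
  B4: | IN={f-f} | OUT={f-f}
  B5: | IN={f-f} | OUT={a+b, f-f}
  B6: | IN={a+b, f-f} | OUT={a+b, a+c, c*c}

Merge at B4: IN[B4] = OUT[B3] = {f-f}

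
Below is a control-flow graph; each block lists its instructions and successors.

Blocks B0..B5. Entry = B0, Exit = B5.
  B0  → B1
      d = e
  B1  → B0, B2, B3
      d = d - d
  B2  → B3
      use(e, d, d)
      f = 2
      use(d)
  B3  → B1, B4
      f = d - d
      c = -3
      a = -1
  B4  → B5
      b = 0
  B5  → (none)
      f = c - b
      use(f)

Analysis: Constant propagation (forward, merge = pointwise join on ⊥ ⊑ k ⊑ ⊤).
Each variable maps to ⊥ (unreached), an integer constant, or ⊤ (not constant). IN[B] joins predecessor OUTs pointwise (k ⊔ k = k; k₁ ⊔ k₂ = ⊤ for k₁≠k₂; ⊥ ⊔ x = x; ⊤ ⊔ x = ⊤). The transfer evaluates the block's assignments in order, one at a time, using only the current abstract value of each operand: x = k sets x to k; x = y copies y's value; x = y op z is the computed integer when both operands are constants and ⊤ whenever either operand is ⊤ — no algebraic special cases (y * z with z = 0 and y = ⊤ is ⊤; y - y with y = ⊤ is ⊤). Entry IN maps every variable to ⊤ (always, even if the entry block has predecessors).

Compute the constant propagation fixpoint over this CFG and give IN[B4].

Answer: {a: -1, b: ⊤, c: -3, d: ⊤, e: ⊤, f: ⊤}

Trace:
Converged values:
  B0:   IN=(all ⊤)   OUT=(all ⊤)
  B1:   IN=(all ⊤)   OUT=(all ⊤)
  B2:   IN=(all ⊤)   OUT={f:2; rest ⊤}
  B3:   IN=(all ⊤)   OUT={a:-1, c:-3; rest ⊤}
  B4:   IN={a:-1, c:-3; rest ⊤}   OUT={a:-1, b:0, c:-3; rest ⊤}
  B5:   IN={a:-1, b:0, c:-3; rest ⊤}   OUT={a:-1, b:0, c:-3, f:-3; rest ⊤}

Merge at B4: IN[B4] = OUT[B3] = {a: -1, b: ⊤, c: -3, d: ⊤, e: ⊤, f: ⊤}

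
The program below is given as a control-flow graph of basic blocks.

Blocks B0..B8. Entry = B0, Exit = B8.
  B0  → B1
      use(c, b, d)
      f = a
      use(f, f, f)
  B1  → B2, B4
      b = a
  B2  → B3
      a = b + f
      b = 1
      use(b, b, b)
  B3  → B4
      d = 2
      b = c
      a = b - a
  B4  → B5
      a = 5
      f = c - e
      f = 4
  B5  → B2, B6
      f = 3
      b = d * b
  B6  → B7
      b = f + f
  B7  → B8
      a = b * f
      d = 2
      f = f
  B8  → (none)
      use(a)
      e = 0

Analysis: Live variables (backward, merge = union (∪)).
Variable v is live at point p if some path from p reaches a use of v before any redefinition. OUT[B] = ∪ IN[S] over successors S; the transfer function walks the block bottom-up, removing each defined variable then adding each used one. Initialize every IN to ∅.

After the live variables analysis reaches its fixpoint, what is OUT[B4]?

Answer: {b, c, d, e}

Trace:
Fixpoint table:
  B0: | IN={a, b, c, d, e} | OUT={a, c, d, e, f}
  B1: | IN={a, c, d, e, f} | OUT={b, c, d, e, f}
  B2: | IN={b, c, e, f} | OUT={a, c, e}
  B3: | IN={a, c, e} | OUT={b, c, d, e}
  B4: | IN={b, c, d, e} | OUT={b, c, d, e}
  B5: | IN={b, c, d, e} | OUT={b, c, e, f}
  B6: | IN={f} | OUT={b, f}
  B7: | IN={b, f} | OUT={a}
  B8: | IN={a} | OUT={}

Merge at B4: OUT[B4] = IN[B5] = {b, c, d, e}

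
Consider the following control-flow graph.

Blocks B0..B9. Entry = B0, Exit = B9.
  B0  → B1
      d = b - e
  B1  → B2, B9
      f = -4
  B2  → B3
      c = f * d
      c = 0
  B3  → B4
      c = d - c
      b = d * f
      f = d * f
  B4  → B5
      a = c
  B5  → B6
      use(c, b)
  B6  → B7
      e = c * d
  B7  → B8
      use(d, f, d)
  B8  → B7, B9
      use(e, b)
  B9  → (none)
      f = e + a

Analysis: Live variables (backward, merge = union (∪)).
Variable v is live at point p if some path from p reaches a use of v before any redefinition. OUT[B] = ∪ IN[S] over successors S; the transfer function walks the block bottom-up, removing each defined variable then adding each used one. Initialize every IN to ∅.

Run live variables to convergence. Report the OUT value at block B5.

Per-block solution:
  B0:   IN={a, b, e}   OUT={a, d, e}
  B1:   IN={a, d, e}   OUT={a, d, e, f}
  B2:   IN={d, f}   OUT={c, d, f}
  B3:   IN={c, d, f}   OUT={b, c, d, f}
  B4:   IN={b, c, d, f}   OUT={a, b, c, d, f}
  B5:   IN={a, b, c, d, f}   OUT={a, b, c, d, f}
  B6:   IN={a, b, c, d, f}   OUT={a, b, d, e, f}
  B7:   IN={a, b, d, e, f}   OUT={a, b, d, e, f}
  B8:   IN={a, b, d, e, f}   OUT={a, b, d, e, f}
  B9:   IN={a, e}   OUT={}

Merge at B5: OUT[B5] = IN[B6] = {a, b, c, d, f}

Answer: {a, b, c, d, f}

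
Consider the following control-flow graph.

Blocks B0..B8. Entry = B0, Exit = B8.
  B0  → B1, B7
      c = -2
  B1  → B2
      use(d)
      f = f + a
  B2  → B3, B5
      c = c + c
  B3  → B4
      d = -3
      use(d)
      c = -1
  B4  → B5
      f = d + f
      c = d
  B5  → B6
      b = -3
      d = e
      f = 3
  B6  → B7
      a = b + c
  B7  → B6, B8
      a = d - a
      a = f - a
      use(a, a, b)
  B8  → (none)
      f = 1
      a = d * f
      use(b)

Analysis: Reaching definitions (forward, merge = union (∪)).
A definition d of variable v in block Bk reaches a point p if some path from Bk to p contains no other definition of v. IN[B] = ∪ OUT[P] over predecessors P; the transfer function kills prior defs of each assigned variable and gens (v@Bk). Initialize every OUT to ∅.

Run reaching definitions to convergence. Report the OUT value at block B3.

Per-block solution:
  B0:  IN={}  OUT={c@B0}
  B1:  IN={c@B0}  OUT={c@B0, f@B1}
  B2:  IN={c@B0, f@B1}  OUT={c@B2, f@B1}
  B3:  IN={c@B2, f@B1}  OUT={c@B3, d@B3, f@B1}
  B4:  IN={c@B3, d@B3, f@B1}  OUT={c@B4, d@B3, f@B4}
  B5:  IN={c@B2, c@B4, d@B3, f@B1, f@B4}  OUT={b@B5, c@B2, c@B4, d@B5, f@B5}
  B6:  IN={a@B7, b@B5, c@B0, c@B2, c@B4, d@B5, f@B5}  OUT={a@B6, b@B5, c@B0, c@B2, c@B4, d@B5, f@B5}
  B7:  IN={a@B6, b@B5, c@B0, c@B2, c@B4, d@B5, f@B5}  OUT={a@B7, b@B5, c@B0, c@B2, c@B4, d@B5, f@B5}
  B8:  IN={a@B7, b@B5, c@B0, c@B2, c@B4, d@B5, f@B5}  OUT={a@B8, b@B5, c@B0, c@B2, c@B4, d@B5, f@B8}

Merge at B3: IN[B3] = OUT[B2] = {c@B2, f@B1}
Applying B3's transfer function to that IN value gives OUT[B3] (row B3 above).

Answer: {c@B3, d@B3, f@B1}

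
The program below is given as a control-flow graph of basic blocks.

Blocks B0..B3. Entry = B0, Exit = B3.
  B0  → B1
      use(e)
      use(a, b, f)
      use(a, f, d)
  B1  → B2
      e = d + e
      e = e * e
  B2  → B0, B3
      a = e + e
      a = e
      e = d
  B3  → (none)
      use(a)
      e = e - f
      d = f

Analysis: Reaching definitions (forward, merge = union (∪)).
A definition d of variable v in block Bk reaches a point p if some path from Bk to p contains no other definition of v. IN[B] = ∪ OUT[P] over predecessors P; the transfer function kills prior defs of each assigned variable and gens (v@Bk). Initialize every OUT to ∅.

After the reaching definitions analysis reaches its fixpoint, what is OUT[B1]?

Answer: {a@B2, e@B1}

Working:
Per-block solution:
  B0:   IN={a@B2, e@B2}   OUT={a@B2, e@B2}
  B1:   IN={a@B2, e@B2}   OUT={a@B2, e@B1}
  B2:   IN={a@B2, e@B1}   OUT={a@B2, e@B2}
  B3:   IN={a@B2, e@B2}   OUT={a@B2, d@B3, e@B3}

Merge at B1: IN[B1] = OUT[B0] = {a@B2, e@B2}
Applying B1's transfer function to that IN value gives OUT[B1] (row B1 above).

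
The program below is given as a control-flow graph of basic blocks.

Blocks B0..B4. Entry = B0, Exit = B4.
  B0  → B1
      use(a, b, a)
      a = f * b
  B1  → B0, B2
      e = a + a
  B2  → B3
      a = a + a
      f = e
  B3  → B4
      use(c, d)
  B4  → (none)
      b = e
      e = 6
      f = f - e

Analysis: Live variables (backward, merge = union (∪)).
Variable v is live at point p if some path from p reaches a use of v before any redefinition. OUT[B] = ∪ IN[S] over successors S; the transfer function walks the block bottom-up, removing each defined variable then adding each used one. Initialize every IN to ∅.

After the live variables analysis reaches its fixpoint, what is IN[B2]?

Per-block solution:
  B0:  IN={a, b, c, d, f}  OUT={a, b, c, d, f}
  B1:  IN={a, b, c, d, f}  OUT={a, b, c, d, e, f}
  B2:  IN={a, c, d, e}  OUT={c, d, e, f}
  B3:  IN={c, d, e, f}  OUT={e, f}
  B4:  IN={e, f}  OUT={}

Merge at B2: OUT[B2] = IN[B3] = {c, d, e, f}
Applying B2's transfer function to that OUT value gives IN[B2] (row B2 above).

Answer: {a, c, d, e}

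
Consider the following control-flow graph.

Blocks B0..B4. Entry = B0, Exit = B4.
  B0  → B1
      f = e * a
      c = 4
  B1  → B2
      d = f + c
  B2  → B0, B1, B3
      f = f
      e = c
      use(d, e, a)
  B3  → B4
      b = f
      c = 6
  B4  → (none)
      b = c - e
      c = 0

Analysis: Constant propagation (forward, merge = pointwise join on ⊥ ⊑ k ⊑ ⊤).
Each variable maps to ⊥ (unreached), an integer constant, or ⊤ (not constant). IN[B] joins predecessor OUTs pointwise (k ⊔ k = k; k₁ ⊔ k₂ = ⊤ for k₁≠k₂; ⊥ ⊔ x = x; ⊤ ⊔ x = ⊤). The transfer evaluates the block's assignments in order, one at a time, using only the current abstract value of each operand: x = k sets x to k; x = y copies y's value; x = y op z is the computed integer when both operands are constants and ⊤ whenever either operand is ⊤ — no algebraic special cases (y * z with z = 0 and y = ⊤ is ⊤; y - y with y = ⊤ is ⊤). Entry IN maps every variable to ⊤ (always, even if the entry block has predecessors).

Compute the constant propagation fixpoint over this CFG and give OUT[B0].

Answer: {a: ⊤, b: ⊤, c: 4, d: ⊤, e: ⊤, f: ⊤}

Working:
Fixpoint table:
  B0: | IN=(all ⊤) | OUT={c:4; rest ⊤}
  B1: | IN={c:4; rest ⊤} | OUT={c:4; rest ⊤}
  B2: | IN={c:4; rest ⊤} | OUT={c:4, e:4; rest ⊤}
  B3: | IN={c:4, e:4; rest ⊤} | OUT={c:6, e:4; rest ⊤}
  B4: | IN={c:6, e:4; rest ⊤} | OUT={b:2, c:0, e:4; rest ⊤}

Merge at B0 (entry node, so the boundary value (all ⊤) is joined with the incoming edge(s)): IN[B0] = (all ⊤) ⊔ OUT[B2] = {a: ⊤, b: ⊤, c: ⊤, d: ⊤, e: ⊤, f: ⊤}
Applying B0's transfer function to that IN value gives OUT[B0] (row B0 above).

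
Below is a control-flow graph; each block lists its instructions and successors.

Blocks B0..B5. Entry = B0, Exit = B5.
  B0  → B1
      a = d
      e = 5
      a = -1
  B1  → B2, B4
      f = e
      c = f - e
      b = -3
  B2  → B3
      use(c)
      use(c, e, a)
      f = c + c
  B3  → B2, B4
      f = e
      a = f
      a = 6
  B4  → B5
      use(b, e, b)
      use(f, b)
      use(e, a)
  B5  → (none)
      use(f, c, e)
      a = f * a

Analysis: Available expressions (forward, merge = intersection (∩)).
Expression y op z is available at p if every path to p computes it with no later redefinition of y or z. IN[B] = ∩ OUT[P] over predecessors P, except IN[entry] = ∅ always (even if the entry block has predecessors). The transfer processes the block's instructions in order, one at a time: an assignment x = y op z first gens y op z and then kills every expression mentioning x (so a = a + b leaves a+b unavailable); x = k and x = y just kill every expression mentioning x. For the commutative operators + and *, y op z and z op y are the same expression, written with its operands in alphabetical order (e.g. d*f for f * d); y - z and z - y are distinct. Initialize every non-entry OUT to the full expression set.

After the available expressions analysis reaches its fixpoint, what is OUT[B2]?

Fixpoint table:
  B0: | IN={} | OUT={}
  B1: | IN={} | OUT={f-e}
  B2: | IN={} | OUT={c+c}
  B3: | IN={c+c} | OUT={c+c}
  B4: | IN={} | OUT={}
  B5: | IN={} | OUT={}

Merge at B2: IN[B2] = OUT[B1] ∩ OUT[B3] = {}
Applying B2's transfer function to that IN value gives OUT[B2] (row B2 above).

Answer: {c+c}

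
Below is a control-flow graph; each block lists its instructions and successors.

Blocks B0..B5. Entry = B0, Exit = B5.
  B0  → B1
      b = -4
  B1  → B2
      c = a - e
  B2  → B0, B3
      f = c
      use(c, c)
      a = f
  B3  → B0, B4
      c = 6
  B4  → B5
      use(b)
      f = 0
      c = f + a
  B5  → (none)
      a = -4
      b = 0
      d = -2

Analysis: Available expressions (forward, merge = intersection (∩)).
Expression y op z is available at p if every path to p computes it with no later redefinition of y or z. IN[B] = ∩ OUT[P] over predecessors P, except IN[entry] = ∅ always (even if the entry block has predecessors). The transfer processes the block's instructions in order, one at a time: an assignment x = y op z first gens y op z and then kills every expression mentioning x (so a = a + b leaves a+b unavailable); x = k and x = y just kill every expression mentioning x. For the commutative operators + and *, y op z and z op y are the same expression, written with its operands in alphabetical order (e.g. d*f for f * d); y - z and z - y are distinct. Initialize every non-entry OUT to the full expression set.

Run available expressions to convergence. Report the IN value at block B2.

Answer: {a-e}

Working:
Per-block solution:
  B0:  IN={}  OUT={}
  B1:  IN={}  OUT={a-e}
  B2:  IN={a-e}  OUT={}
  B3:  IN={}  OUT={}
  B4:  IN={}  OUT={a+f}
  B5:  IN={a+f}  OUT={}

Merge at B2: IN[B2] = OUT[B1] = {a-e}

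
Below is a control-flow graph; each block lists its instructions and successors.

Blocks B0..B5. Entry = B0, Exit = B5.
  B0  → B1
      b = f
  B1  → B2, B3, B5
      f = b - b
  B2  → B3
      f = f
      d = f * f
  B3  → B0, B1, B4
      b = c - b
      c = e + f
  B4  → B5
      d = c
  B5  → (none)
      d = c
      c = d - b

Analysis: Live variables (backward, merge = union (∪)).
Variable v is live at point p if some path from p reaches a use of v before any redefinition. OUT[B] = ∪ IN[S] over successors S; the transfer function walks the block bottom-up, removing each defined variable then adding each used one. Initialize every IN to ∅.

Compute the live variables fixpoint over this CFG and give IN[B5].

Answer: {b, c}

Derivation:
Per-block solution:
  B0: | IN={c, e, f} | OUT={b, c, e}
  B1: | IN={b, c, e} | OUT={b, c, e, f}
  B2: | IN={b, c, e, f} | OUT={b, c, e, f}
  B3: | IN={b, c, e, f} | OUT={b, c, e, f}
  B4: | IN={b, c} | OUT={b, c}
  B5: | IN={b, c} | OUT={}

B5 is the boundary node: OUT[B5] = {}
Applying B5's transfer function to that OUT value gives IN[B5] (row B5 above).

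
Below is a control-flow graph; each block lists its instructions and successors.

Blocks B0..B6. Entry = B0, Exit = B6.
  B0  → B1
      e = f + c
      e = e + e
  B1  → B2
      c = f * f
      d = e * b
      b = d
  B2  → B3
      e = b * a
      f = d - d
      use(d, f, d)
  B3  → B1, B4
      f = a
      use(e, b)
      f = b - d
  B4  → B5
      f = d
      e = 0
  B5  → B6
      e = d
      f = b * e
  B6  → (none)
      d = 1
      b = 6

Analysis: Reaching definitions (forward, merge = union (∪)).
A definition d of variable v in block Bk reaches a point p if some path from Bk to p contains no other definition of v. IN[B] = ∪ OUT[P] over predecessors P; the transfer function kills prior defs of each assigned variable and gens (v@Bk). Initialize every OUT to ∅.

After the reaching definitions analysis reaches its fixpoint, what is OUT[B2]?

Answer: {b@B1, c@B1, d@B1, e@B2, f@B2}

Working:
Fixpoint table:
  B0: | IN={} | OUT={e@B0}
  B1: | IN={b@B1, c@B1, d@B1, e@B0, e@B2, f@B3} | OUT={b@B1, c@B1, d@B1, e@B0, e@B2, f@B3}
  B2: | IN={b@B1, c@B1, d@B1, e@B0, e@B2, f@B3} | OUT={b@B1, c@B1, d@B1, e@B2, f@B2}
  B3: | IN={b@B1, c@B1, d@B1, e@B2, f@B2} | OUT={b@B1, c@B1, d@B1, e@B2, f@B3}
  B4: | IN={b@B1, c@B1, d@B1, e@B2, f@B3} | OUT={b@B1, c@B1, d@B1, e@B4, f@B4}
  B5: | IN={b@B1, c@B1, d@B1, e@B4, f@B4} | OUT={b@B1, c@B1, d@B1, e@B5, f@B5}
  B6: | IN={b@B1, c@B1, d@B1, e@B5, f@B5} | OUT={b@B6, c@B1, d@B6, e@B5, f@B5}

Merge at B2: IN[B2] = OUT[B1] = {b@B1, c@B1, d@B1, e@B0, e@B2, f@B3}
Applying B2's transfer function to that IN value gives OUT[B2] (row B2 above).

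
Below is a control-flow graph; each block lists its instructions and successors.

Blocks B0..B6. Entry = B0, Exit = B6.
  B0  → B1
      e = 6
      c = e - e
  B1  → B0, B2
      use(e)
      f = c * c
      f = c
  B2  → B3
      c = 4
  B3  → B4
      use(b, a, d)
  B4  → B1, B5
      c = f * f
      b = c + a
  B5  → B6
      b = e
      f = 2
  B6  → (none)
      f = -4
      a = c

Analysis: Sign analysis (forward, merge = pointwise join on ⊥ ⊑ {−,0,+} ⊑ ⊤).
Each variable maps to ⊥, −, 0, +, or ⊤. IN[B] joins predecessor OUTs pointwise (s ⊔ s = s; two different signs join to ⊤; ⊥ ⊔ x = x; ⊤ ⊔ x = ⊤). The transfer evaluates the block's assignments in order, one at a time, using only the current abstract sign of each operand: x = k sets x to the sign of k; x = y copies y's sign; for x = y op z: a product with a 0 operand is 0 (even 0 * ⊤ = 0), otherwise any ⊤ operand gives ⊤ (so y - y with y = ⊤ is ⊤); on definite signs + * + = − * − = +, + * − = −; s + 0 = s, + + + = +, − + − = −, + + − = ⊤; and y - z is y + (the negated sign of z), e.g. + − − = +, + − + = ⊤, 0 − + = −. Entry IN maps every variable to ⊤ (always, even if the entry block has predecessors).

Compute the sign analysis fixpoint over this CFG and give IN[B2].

Per-block solution:
  B0: | IN=(all ⊤) | OUT={e:+; rest ⊤}
  B1: | IN={e:+; rest ⊤} | OUT={e:+; rest ⊤}
  B2: | IN={e:+; rest ⊤} | OUT={c:+, e:+; rest ⊤}
  B3: | IN={c:+, e:+; rest ⊤} | OUT={c:+, e:+; rest ⊤}
  B4: | IN={c:+, e:+; rest ⊤} | OUT={e:+; rest ⊤}
  B5: | IN={e:+; rest ⊤} | OUT={b:+, e:+, f:+; rest ⊤}
  B6: | IN={b:+, e:+, f:+; rest ⊤} | OUT={b:+, e:+, f:-; rest ⊤}

Merge at B2: IN[B2] = OUT[B1] = {a: ⊤, b: ⊤, c: ⊤, d: ⊤, e: +, f: ⊤}

Answer: {a: ⊤, b: ⊤, c: ⊤, d: ⊤, e: +, f: ⊤}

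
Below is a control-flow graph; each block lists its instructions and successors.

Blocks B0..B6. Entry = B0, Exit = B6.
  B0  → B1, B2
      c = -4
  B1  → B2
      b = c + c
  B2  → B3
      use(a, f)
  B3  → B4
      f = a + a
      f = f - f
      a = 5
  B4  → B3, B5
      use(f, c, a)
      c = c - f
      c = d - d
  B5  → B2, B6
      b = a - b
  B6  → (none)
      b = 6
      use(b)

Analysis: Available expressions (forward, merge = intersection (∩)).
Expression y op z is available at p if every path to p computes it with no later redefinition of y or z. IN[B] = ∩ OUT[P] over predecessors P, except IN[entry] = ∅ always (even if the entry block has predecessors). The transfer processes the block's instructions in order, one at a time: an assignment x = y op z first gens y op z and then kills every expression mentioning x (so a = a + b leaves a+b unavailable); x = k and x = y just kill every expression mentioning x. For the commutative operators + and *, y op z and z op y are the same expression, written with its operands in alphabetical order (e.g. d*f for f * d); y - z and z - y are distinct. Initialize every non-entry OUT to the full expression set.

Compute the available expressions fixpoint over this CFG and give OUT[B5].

Answer: {d-d}

Derivation:
Per-block solution:
  B0:   IN={}   OUT={}
  B1:   IN={}   OUT={c+c}
  B2:   IN={}   OUT={}
  B3:   IN={}   OUT={}
  B4:   IN={}   OUT={d-d}
  B5:   IN={d-d}   OUT={d-d}
  B6:   IN={d-d}   OUT={d-d}

Merge at B5: IN[B5] = OUT[B4] = {d-d}
Applying B5's transfer function to that IN value gives OUT[B5] (row B5 above).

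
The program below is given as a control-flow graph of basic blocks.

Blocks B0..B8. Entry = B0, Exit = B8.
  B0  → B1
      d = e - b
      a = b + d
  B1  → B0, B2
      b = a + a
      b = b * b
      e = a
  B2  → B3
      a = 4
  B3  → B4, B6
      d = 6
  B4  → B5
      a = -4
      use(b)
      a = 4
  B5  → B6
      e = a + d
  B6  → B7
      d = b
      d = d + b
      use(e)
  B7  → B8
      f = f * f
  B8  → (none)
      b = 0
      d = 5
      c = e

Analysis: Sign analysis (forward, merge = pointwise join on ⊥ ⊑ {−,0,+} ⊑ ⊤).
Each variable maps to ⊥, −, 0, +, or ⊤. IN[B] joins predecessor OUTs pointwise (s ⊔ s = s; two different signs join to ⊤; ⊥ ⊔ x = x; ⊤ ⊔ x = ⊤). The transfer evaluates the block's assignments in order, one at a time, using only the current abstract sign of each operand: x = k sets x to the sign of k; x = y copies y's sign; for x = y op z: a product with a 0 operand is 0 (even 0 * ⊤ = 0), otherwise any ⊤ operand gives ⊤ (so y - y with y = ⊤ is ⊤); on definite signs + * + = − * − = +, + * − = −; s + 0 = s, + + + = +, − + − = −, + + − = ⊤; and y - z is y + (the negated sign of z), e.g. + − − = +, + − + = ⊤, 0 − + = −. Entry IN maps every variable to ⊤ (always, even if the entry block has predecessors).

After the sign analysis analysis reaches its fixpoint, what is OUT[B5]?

Converged values:
  B0: | IN=(all ⊤) | OUT=(all ⊤)
  B1: | IN=(all ⊤) | OUT=(all ⊤)
  B2: | IN=(all ⊤) | OUT={a:+; rest ⊤}
  B3: | IN={a:+; rest ⊤} | OUT={a:+, d:+; rest ⊤}
  B4: | IN={a:+, d:+; rest ⊤} | OUT={a:+, d:+; rest ⊤}
  B5: | IN={a:+, d:+; rest ⊤} | OUT={a:+, d:+, e:+; rest ⊤}
  B6: | IN={a:+, d:+; rest ⊤} | OUT={a:+; rest ⊤}
  B7: | IN={a:+; rest ⊤} | OUT={a:+; rest ⊤}
  B8: | IN={a:+; rest ⊤} | OUT={a:+, b:0, d:+; rest ⊤}

Merge at B5: IN[B5] = OUT[B4] = {a: +, b: ⊤, c: ⊤, d: +, e: ⊤, f: ⊤}
Applying B5's transfer function to that IN value gives OUT[B5] (row B5 above).

Answer: {a: +, b: ⊤, c: ⊤, d: +, e: +, f: ⊤}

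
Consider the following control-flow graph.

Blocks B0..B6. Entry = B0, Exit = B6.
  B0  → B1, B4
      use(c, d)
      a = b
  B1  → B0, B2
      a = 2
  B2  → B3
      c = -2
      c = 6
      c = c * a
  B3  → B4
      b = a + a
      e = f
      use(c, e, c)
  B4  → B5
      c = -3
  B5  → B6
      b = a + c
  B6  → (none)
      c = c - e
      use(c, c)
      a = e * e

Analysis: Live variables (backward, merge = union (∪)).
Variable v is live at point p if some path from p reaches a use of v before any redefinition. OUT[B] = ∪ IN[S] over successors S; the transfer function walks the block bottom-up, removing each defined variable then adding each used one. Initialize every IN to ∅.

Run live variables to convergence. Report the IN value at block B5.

Answer: {a, c, e}

Trace:
Fixpoint table:
  B0:  IN={b, c, d, e, f}  OUT={a, b, c, d, e, f}
  B1:  IN={b, c, d, e, f}  OUT={a, b, c, d, e, f}
  B2:  IN={a, f}  OUT={a, c, f}
  B3:  IN={a, c, f}  OUT={a, e}
  B4:  IN={a, e}  OUT={a, c, e}
  B5:  IN={a, c, e}  OUT={c, e}
  B6:  IN={c, e}  OUT={}

Merge at B5: OUT[B5] = IN[B6] = {c, e}
Applying B5's transfer function to that OUT value gives IN[B5] (row B5 above).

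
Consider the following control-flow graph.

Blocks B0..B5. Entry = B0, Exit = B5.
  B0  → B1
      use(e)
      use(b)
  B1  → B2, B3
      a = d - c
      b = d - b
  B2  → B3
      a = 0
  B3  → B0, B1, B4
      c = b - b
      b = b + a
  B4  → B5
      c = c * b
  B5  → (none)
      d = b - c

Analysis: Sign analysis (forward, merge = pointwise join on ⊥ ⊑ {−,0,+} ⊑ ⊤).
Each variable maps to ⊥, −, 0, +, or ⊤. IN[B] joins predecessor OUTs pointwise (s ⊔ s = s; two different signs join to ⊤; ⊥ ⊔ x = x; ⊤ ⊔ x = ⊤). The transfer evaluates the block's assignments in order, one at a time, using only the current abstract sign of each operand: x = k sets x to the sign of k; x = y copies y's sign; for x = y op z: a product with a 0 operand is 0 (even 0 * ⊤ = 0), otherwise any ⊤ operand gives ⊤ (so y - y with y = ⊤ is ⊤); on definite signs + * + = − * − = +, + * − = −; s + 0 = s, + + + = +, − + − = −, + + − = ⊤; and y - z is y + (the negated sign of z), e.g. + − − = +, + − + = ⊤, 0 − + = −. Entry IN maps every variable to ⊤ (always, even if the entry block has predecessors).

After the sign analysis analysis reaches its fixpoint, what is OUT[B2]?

Answer: {a: 0, b: ⊤, c: ⊤, d: ⊤, e: ⊤, f: ⊤}

Working:
Per-block solution:
  B0:   IN=(all ⊤)   OUT=(all ⊤)
  B1:   IN=(all ⊤)   OUT=(all ⊤)
  B2:   IN=(all ⊤)   OUT={a:0; rest ⊤}
  B3:   IN=(all ⊤)   OUT=(all ⊤)
  B4:   IN=(all ⊤)   OUT=(all ⊤)
  B5:   IN=(all ⊤)   OUT=(all ⊤)

Merge at B2: IN[B2] = OUT[B1] = {a: ⊤, b: ⊤, c: ⊤, d: ⊤, e: ⊤, f: ⊤}
Applying B2's transfer function to that IN value gives OUT[B2] (row B2 above).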